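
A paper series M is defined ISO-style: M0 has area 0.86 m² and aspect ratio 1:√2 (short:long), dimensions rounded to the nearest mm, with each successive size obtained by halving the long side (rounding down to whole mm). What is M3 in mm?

275 × 390 mm

Let M0's short side be w mm. w · w√2 = 0.86 m² = 860,000 mm², so w ≈ 779.8 mm and w√2 ≈ 1102.8 mm → M0 = 780 × 1103 mm.
M1: ⌊1103/2⌋ × 780 = 551 × 780 mm
M2: ⌊780/2⌋ × 551 = 390 × 551 mm
M3: ⌊551/2⌋ × 390 = 275 × 390 mm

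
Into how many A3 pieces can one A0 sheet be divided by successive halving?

Each ISO step halves the sheet: 1 × A0 → 2 × A1 → 4 × A2 → 8 × A3
From A0 to A3 is 3 halving steps: 2^3 = 8.

8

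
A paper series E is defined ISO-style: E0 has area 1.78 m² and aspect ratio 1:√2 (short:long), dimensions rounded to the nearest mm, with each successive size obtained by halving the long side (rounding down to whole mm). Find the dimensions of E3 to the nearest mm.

Let E0's short side be w mm. w · w√2 = 1.78 m² = 1,780,000 mm², so w ≈ 1121.9 mm and w√2 ≈ 1586.6 mm → E0 = 1122 × 1587 mm.
E1: ⌊1587/2⌋ × 1122 = 793 × 1122 mm
E2: ⌊1122/2⌋ × 793 = 561 × 793 mm
E3: ⌊793/2⌋ × 561 = 396 × 561 mm

396 × 561 mm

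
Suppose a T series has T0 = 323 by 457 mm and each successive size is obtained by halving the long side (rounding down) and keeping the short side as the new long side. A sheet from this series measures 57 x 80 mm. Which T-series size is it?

T5

T0: 323 × 457 mm
T1: 228 × 323 mm
T2: 161 × 228 mm
T3: 114 × 161 mm
T4: 80 × 114 mm
T5: 57 × 80 mm
T6: 40 × 57 mm
→ matches T5.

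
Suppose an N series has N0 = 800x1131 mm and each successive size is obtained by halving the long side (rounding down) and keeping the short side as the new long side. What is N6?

100 × 141 mm

N1: ⌊1131/2⌋ × 800 = 565 × 800 mm
N2: ⌊800/2⌋ × 565 = 400 × 565 mm
N3: ⌊565/2⌋ × 400 = 282 × 400 mm
N4: ⌊400/2⌋ × 282 = 200 × 282 mm
N5: ⌊282/2⌋ × 200 = 141 × 200 mm
N6: ⌊200/2⌋ × 141 = 100 × 141 mm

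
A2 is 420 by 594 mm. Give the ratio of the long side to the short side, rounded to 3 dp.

1.414

594 / 420 = 1.414
Matches √2 ≈ 1.414 — the ISO 216 defining ratio.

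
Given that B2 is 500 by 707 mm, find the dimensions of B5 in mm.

176 × 250 mm

B3: ⌊707/2⌋ × 500 = 353 × 500 mm
B4: ⌊500/2⌋ × 353 = 250 × 353 mm
B5: ⌊353/2⌋ × 250 = 176 × 250 mm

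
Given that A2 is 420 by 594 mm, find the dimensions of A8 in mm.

A3: ⌊594/2⌋ × 420 = 297 × 420 mm
A4: ⌊420/2⌋ × 297 = 210 × 297 mm
A5: ⌊297/2⌋ × 210 = 148 × 210 mm
A6: ⌊210/2⌋ × 148 = 105 × 148 mm
A7: ⌊148/2⌋ × 105 = 74 × 105 mm
A8: ⌊105/2⌋ × 74 = 52 × 74 mm

52 × 74 mm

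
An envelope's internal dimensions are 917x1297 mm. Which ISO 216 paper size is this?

C0 (917 × 1297 mm)

Aspect ratio 1297/917 ≈ 1.414 — close to the ISO √2 ≈ 1.414.
In the C-series (envelope sizes, between A and B): C0 = 917 × 1297 mm.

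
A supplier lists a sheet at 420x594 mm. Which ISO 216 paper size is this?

Aspect ratio 594/420 ≈ 1.414 — close to the ISO √2 ≈ 1.414.
In the A-series (A0 area = 1 m²): A2 = 420 × 594 mm.

A2 (420 × 594 mm)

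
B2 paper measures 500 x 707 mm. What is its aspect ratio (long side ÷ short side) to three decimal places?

1.414

707 / 500 = 1.414
Matches √2 ≈ 1.414 — the ISO 216 defining ratio.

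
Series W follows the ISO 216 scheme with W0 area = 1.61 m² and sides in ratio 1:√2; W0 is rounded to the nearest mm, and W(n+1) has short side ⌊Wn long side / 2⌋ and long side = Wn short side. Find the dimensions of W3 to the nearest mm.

Let W0's short side be w mm. w · w√2 = 1.61 m² = 1,610,000 mm², so w ≈ 1067.0 mm and w√2 ≈ 1508.9 mm → W0 = 1067 × 1509 mm.
W1: ⌊1509/2⌋ × 1067 = 754 × 1067 mm
W2: ⌊1067/2⌋ × 754 = 533 × 754 mm
W3: ⌊754/2⌋ × 533 = 377 × 533 mm

377 × 533 mm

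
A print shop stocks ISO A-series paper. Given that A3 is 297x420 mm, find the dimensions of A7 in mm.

A4: ⌊420/2⌋ × 297 = 210 × 297 mm
A5: ⌊297/2⌋ × 210 = 148 × 210 mm
A6: ⌊210/2⌋ × 148 = 105 × 148 mm
A7: ⌊148/2⌋ × 105 = 74 × 105 mm

74 × 105 mm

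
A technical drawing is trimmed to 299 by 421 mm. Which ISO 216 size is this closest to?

A3 (297 × 420 mm)

Aspect ratio 421/299 ≈ 1.408 — close to the ISO √2 ≈ 1.414.
In the A-series (A0 area = 1 m²): A3 = 297 × 420 mm.
Off by 3 mm total — nearest standard size.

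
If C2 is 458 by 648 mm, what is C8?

C3: ⌊648/2⌋ × 458 = 324 × 458 mm
C4: ⌊458/2⌋ × 324 = 229 × 324 mm
C5: ⌊324/2⌋ × 229 = 162 × 229 mm
C6: ⌊229/2⌋ × 162 = 114 × 162 mm
C7: ⌊162/2⌋ × 114 = 81 × 114 mm
C8: ⌊114/2⌋ × 81 = 57 × 81 mm

57 × 81 mm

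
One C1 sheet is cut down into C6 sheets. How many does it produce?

Each ISO step halves the sheet: 1 × C1 → 2 × C2 → 4 × C3 → 8 × C4 → …
From C1 to C6 is 5 halving steps: 2^5 = 32.

32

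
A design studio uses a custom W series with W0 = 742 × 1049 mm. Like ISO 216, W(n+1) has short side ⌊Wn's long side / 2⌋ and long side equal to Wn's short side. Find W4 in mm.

185 × 262 mm

W1: ⌊1049/2⌋ × 742 = 524 × 742 mm
W2: ⌊742/2⌋ × 524 = 371 × 524 mm
W3: ⌊524/2⌋ × 371 = 262 × 371 mm
W4: ⌊371/2⌋ × 262 = 185 × 262 mm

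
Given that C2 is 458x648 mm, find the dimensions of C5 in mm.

162 × 229 mm

C3: ⌊648/2⌋ × 458 = 324 × 458 mm
C4: ⌊458/2⌋ × 324 = 229 × 324 mm
C5: ⌊324/2⌋ × 229 = 162 × 229 mm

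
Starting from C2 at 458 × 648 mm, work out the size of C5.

162 × 229 mm

C3: ⌊648/2⌋ × 458 = 324 × 458 mm
C4: ⌊458/2⌋ × 324 = 229 × 324 mm
C5: ⌊324/2⌋ × 229 = 162 × 229 mm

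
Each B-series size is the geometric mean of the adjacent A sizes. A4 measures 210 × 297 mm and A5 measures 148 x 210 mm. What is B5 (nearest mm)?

176 × 250 mm

Short side: √(210 · 148) = √31080 ≈ 176.3 → 176 mm
Long side: √(297 · 210) = √62370 ≈ 249.7 → 250 mm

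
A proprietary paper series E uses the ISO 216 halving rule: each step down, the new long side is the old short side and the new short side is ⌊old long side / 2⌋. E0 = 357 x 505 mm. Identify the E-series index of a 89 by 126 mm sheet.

E0: 357 × 505 mm
E1: 252 × 357 mm
E2: 178 × 252 mm
E3: 126 × 178 mm
E4: 89 × 126 mm
E5: 63 × 89 mm
→ matches E4.

E4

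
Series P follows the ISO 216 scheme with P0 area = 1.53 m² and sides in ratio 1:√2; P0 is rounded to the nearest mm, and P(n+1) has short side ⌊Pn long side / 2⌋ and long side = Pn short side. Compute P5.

Let P0's short side be w mm. w · w√2 = 1.53 m² = 1,530,000 mm², so w ≈ 1040.1 mm and w√2 ≈ 1471.0 mm → P0 = 1040 × 1471 mm.
P1: ⌊1471/2⌋ × 1040 = 735 × 1040 mm
P2: ⌊1040/2⌋ × 735 = 520 × 735 mm
P3: ⌊735/2⌋ × 520 = 367 × 520 mm
P4: ⌊520/2⌋ × 367 = 260 × 367 mm
P5: ⌊367/2⌋ × 260 = 183 × 260 mm

183 × 260 mm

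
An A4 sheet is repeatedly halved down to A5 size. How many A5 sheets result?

Each ISO step halves the sheet: 1 × A4 → 2 × A5
From A4 to A5 is 1 halving step: 2^1 = 2.

2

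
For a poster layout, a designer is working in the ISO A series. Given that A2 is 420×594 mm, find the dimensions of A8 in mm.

A3: ⌊594/2⌋ × 420 = 297 × 420 mm
A4: ⌊420/2⌋ × 297 = 210 × 297 mm
A5: ⌊297/2⌋ × 210 = 148 × 210 mm
A6: ⌊210/2⌋ × 148 = 105 × 148 mm
A7: ⌊148/2⌋ × 105 = 74 × 105 mm
A8: ⌊105/2⌋ × 74 = 52 × 74 mm

52 × 74 mm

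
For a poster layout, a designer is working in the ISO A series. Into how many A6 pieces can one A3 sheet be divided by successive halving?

8

A3 = 297 × 420 mm; A6 = 105 × 148 mm.
Each halving step doubles the count; 3 steps from A3 to A6.
2^3 = 8.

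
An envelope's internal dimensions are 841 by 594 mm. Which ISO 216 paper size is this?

Aspect ratio 841/594 ≈ 1.416 — close to the ISO √2 ≈ 1.414.
In the A-series (A0 area = 1 m²): A1 = 594 × 841 mm.

A1 (594 × 841 mm)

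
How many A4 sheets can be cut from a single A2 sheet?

4

Each ISO step halves the sheet: 1 × A2 → 2 × A3 → 4 × A4
From A2 to A4 is 2 halving steps: 2^2 = 4.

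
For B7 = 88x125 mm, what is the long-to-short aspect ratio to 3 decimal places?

125 / 88 = 1.420
ISO 216 targets √2 ≈ 1.414; the +0.006 deviation is from mm rounding.

1.420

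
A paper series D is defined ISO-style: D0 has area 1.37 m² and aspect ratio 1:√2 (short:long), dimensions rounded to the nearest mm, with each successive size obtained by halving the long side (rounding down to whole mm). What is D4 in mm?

246 × 348 mm

Let D0's short side be w mm. w · w√2 = 1.37 m² = 1,370,000 mm², so w ≈ 984.2 mm and w√2 ≈ 1391.9 mm → D0 = 984 × 1392 mm.
D1: ⌊1392/2⌋ × 984 = 696 × 984 mm
D2: ⌊984/2⌋ × 696 = 492 × 696 mm
D3: ⌊696/2⌋ × 492 = 348 × 492 mm
D4: ⌊492/2⌋ × 348 = 246 × 348 mm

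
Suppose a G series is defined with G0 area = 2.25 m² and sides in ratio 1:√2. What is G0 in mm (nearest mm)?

Let the short side be w mm. Then w · w√2 = 2.25 m² = 2,250,000 mm².
w² = 2,250,000/√2, so w ≈ 1261.3 mm; long side = w√2 ≈ 1783.8 mm.

1261 × 1784 mm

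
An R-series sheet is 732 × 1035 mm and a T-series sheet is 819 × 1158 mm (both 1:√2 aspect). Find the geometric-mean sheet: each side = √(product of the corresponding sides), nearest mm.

774 × 1095 mm

Short side: √(732 · 819) = √599508 ≈ 774.3 → 774 mm
Long side: √(1035 · 1158) = √1198530 ≈ 1094.8 → 1095 mm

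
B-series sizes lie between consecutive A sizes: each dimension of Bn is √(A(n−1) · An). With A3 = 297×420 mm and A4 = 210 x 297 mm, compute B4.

250 × 353 mm

Short side: √(297 · 210) = √62370 ≈ 249.7 → 250 mm
Long side: √(420 · 297) = √124740 ≈ 353.2 → 353 mm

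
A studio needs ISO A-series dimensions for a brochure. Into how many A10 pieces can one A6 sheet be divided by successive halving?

16

Each ISO step halves the sheet: 1 × A6 → 2 × A7 → 4 × A8 → 8 × A9 → …
From A6 to A10 is 4 halving steps: 2^4 = 16.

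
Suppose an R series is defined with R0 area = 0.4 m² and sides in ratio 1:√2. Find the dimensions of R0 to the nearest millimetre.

532 × 752 mm

Let the short side be w mm. Then w · w√2 = 0.4 m² = 400,000 mm².
w² = 400,000/√2, so w ≈ 531.8 mm; long side = w√2 ≈ 752.1 mm.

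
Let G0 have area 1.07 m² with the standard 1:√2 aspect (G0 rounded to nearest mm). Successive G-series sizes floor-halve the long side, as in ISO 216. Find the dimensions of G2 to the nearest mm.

Let G0's short side be w mm. w · w√2 = 1.07 m² = 1,070,000 mm², so w ≈ 869.8 mm and w√2 ≈ 1230.1 mm → G0 = 870 × 1230 mm.
G1: ⌊1230/2⌋ × 870 = 615 × 870 mm
G2: ⌊870/2⌋ × 615 = 435 × 615 mm

435 × 615 mm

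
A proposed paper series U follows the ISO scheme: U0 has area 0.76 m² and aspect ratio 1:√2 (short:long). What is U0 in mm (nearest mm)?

Let the short side be w mm. Then w · w√2 = 0.76 m² = 760,000 mm².
w² = 760,000/√2, so w ≈ 733.1 mm; long side = w√2 ≈ 1036.7 mm.

733 × 1037 mm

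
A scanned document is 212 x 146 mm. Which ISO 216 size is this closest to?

Aspect ratio 212/146 ≈ 1.452 (ISO target is √2 ≈ 1.414).
In the A-series (A0 area = 1 m²): A5 = 148 × 210 mm.
Off by 4 mm total — nearest standard size.

A5 (148 × 210 mm)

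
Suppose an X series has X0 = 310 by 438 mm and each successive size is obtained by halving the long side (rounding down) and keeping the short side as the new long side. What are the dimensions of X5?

54 × 77 mm

X1: ⌊438/2⌋ × 310 = 219 × 310 mm
X2: ⌊310/2⌋ × 219 = 155 × 219 mm
X3: ⌊219/2⌋ × 155 = 109 × 155 mm
X4: ⌊155/2⌋ × 109 = 77 × 109 mm
X5: ⌊109/2⌋ × 77 = 54 × 77 mm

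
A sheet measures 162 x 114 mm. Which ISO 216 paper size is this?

C6 (114 × 162 mm)

Aspect ratio 162/114 ≈ 1.421 — close to the ISO √2 ≈ 1.414.
In the C-series (envelope sizes, between A and B): C6 = 114 × 162 mm.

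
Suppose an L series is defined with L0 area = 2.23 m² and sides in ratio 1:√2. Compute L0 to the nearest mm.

Let the short side be w mm. Then w · w√2 = 2.23 m² = 2,230,000 mm².
w² = 2,230,000/√2, so w ≈ 1255.7 mm; long side = w√2 ≈ 1775.9 mm.

1256 × 1776 mm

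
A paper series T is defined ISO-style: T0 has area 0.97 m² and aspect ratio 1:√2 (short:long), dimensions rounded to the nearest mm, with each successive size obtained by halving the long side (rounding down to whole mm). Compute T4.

Let T0's short side be w mm. w · w√2 = 0.97 m² = 970,000 mm², so w ≈ 828.2 mm and w√2 ≈ 1171.2 mm → T0 = 828 × 1171 mm.
T1: ⌊1171/2⌋ × 828 = 585 × 828 mm
T2: ⌊828/2⌋ × 585 = 414 × 585 mm
T3: ⌊585/2⌋ × 414 = 292 × 414 mm
T4: ⌊414/2⌋ × 292 = 207 × 292 mm

207 × 292 mm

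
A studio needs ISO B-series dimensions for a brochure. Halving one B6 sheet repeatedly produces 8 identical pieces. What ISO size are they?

8 = 2^3, so 3 halving steps.
B6 → B7 → … → B9 after 3 steps.

B9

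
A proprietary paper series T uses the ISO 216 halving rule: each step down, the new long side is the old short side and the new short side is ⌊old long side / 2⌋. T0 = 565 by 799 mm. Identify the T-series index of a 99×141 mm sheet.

T0: 565 × 799 mm
T1: 399 × 565 mm
T2: 282 × 399 mm
T3: 199 × 282 mm
T4: 141 × 199 mm
T5: 99 × 141 mm
T6: 70 × 99 mm
→ matches T5.

T5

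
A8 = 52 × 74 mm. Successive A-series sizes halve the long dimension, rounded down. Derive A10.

26 × 37 mm

A9: ⌊74/2⌋ × 52 = 37 × 52 mm
A10: ⌊52/2⌋ × 37 = 26 × 37 mm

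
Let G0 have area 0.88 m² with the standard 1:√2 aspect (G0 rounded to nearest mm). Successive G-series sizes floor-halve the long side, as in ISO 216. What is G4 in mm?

197 × 279 mm

Let G0's short side be w mm. w · w√2 = 0.88 m² = 880,000 mm², so w ≈ 788.8 mm and w√2 ≈ 1115.6 mm → G0 = 789 × 1116 mm.
G1: ⌊1116/2⌋ × 789 = 558 × 789 mm
G2: ⌊789/2⌋ × 558 = 394 × 558 mm
G3: ⌊558/2⌋ × 394 = 279 × 394 mm
G4: ⌊394/2⌋ × 279 = 197 × 279 mm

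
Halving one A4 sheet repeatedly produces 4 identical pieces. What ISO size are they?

A6

4 = 2^2, so 2 halving steps.
A4 → A5 → … → A6 after 2 steps.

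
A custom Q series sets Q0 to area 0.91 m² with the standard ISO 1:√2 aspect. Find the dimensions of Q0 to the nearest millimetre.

Let the short side be w mm. Then w · w√2 = 0.91 m² = 910,000 mm².
w² = 910,000/√2, so w ≈ 802.2 mm; long side = w√2 ≈ 1134.4 mm.

802 × 1134 mm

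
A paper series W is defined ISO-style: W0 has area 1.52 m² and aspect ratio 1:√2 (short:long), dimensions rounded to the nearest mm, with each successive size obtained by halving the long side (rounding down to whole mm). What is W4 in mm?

Let W0's short side be w mm. w · w√2 = 1.52 m² = 1,520,000 mm², so w ≈ 1036.7 mm and w√2 ≈ 1466.2 mm → W0 = 1037 × 1466 mm.
W1: ⌊1466/2⌋ × 1037 = 733 × 1037 mm
W2: ⌊1037/2⌋ × 733 = 518 × 733 mm
W3: ⌊733/2⌋ × 518 = 366 × 518 mm
W4: ⌊518/2⌋ × 366 = 259 × 366 mm

259 × 366 mm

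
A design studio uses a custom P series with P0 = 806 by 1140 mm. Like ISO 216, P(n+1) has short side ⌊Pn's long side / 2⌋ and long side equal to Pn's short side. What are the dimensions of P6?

100 × 142 mm

P1 = 570 × 806 mm (from P0 by 1 halving).
P2: ⌊806/2⌋ × 570 = 403 × 570 mm
P3: ⌊570/2⌋ × 403 = 285 × 403 mm
P4: ⌊403/2⌋ × 285 = 201 × 285 mm
P5: ⌊285/2⌋ × 201 = 142 × 201 mm
P6: ⌊201/2⌋ × 142 = 100 × 142 mm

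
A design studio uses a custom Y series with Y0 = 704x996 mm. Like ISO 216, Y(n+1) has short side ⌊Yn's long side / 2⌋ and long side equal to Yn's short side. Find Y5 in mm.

124 × 176 mm

Y1: ⌊996/2⌋ × 704 = 498 × 704 mm
Y2: ⌊704/2⌋ × 498 = 352 × 498 mm
Y3: ⌊498/2⌋ × 352 = 249 × 352 mm
Y4: ⌊352/2⌋ × 249 = 176 × 249 mm
Y5: ⌊249/2⌋ × 176 = 124 × 176 mm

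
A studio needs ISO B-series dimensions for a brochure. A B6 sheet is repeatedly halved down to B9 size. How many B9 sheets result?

8

B6 = 125 × 176 mm; B9 = 44 × 62 mm.
Each halving step doubles the count; 3 steps from B6 to B9.
2^3 = 8.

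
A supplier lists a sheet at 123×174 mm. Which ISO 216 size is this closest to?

Aspect ratio 174/123 ≈ 1.415 — close to the ISO √2 ≈ 1.414.
In the B-series (B0 = 1000 × 1414 mm): B6 = 125 × 176 mm.
Off by 4 mm total — nearest standard size.

B6 (125 × 176 mm)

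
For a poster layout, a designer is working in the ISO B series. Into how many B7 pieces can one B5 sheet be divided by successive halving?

B5 = 176 × 250 mm; B7 = 88 × 125 mm.
Each halving step doubles the count; 2 steps from B5 to B7.
2^2 = 4.

4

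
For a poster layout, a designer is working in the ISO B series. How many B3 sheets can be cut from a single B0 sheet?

8

Each ISO step halves the sheet: 1 × B0 → 2 × B1 → 4 × B2 → 8 × B3
From B0 to B3 is 3 halving steps: 2^3 = 8.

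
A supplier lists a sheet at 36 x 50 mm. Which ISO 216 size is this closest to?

Aspect ratio 50/36 ≈ 1.389 (ISO target is √2 ≈ 1.414).
In the A-series (A0 area = 1 m²): A9 = 37 × 52 mm.
Off by 3 mm total — nearest standard size.

A9 (37 × 52 mm)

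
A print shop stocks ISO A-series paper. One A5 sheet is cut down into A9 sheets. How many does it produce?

Each ISO step halves the sheet: 1 × A5 → 2 × A6 → 4 × A7 → 8 × A8 → …
From A5 to A9 is 4 halving steps: 2^4 = 16.

16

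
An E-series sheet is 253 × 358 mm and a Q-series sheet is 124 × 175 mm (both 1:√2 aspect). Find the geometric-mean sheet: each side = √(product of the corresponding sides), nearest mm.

177 × 250 mm

Short side: √(253 · 124) = √31372 ≈ 177.1 → 177 mm
Long side: √(358 · 175) = √62650 ≈ 250.3 → 250 mm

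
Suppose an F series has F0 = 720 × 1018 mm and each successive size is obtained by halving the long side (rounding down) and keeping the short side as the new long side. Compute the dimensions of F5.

F1: ⌊1018/2⌋ × 720 = 509 × 720 mm
F2: ⌊720/2⌋ × 509 = 360 × 509 mm
F3: ⌊509/2⌋ × 360 = 254 × 360 mm
F4: ⌊360/2⌋ × 254 = 180 × 254 mm
F5: ⌊254/2⌋ × 180 = 127 × 180 mm

127 × 180 mm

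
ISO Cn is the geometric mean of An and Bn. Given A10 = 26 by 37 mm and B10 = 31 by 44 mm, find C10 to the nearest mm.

Short side: √(26 · 31) = √806 ≈ 28.4 → 28 mm
Long side: √(37 · 44) = √1628 ≈ 40.3 → 40 mm

28 × 40 mm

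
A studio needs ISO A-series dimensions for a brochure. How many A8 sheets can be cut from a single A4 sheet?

16

Each ISO step halves the sheet: 1 × A4 → 2 × A5 → 4 × A6 → 8 × A7 → …
From A4 to A8 is 4 halving steps: 2^4 = 16.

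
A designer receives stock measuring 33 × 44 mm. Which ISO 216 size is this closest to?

B10 (31 × 44 mm)

Aspect ratio 44/33 ≈ 1.333 (ISO target is √2 ≈ 1.414).
In the B-series (B0 = 1000 × 1414 mm): B10 = 31 × 44 mm.
Off by 2 mm total — nearest standard size.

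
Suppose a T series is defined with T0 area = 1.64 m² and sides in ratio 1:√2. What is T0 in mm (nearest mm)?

1077 × 1523 mm

Let the short side be w mm. Then w · w√2 = 1.64 m² = 1,640,000 mm².
w² = 1,640,000/√2, so w ≈ 1076.9 mm; long side = w√2 ≈ 1522.9 mm.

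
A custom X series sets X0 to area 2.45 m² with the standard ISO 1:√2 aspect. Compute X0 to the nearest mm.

1316 × 1861 mm

Let the short side be w mm. Then w · w√2 = 2.45 m² = 2,450,000 mm².
w² = 2,450,000/√2, so w ≈ 1316.2 mm; long side = w√2 ≈ 1861.4 mm.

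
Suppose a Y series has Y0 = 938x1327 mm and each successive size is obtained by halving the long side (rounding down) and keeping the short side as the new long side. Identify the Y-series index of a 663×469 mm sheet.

Y0: 938 × 1327 mm
Y1: 663 × 938 mm
Y2: 469 × 663 mm
Y3: 331 × 469 mm
→ matches Y2.

Y2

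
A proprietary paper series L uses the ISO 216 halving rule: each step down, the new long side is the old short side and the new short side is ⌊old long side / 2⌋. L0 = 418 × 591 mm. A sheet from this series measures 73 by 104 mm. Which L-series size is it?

L5

L0: 418 × 591 mm
L1: 295 × 418 mm
L2: 209 × 295 mm
L3: 147 × 209 mm
L4: 104 × 147 mm
L5: 73 × 104 mm
L6: 52 × 73 mm
→ matches L5.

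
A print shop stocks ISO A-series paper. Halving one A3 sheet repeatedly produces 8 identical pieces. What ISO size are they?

8 = 2^3, so 3 halving steps.
A3 → A4 → … → A6 after 3 steps.

A6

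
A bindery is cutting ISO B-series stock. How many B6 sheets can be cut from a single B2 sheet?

16

B2 = 500 × 707 mm; B6 = 125 × 176 mm.
Each halving step doubles the count; 4 steps from B2 to B6.
2^4 = 16.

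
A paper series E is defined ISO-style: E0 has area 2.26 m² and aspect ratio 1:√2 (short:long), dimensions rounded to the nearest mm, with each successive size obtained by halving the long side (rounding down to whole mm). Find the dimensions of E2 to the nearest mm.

632 × 894 mm

Let E0's short side be w mm. w · w√2 = 2.26 m² = 2,260,000 mm², so w ≈ 1264.1 mm and w√2 ≈ 1787.8 mm → E0 = 1264 × 1788 mm.
E1: ⌊1788/2⌋ × 1264 = 894 × 1264 mm
E2: ⌊1264/2⌋ × 894 = 632 × 894 mm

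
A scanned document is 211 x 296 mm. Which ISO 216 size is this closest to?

A4 (210 × 297 mm)

Aspect ratio 296/211 ≈ 1.403 — close to the ISO √2 ≈ 1.414.
In the A-series (A0 area = 1 m²): A4 = 210 × 297 mm.
Off by 2 mm total — nearest standard size.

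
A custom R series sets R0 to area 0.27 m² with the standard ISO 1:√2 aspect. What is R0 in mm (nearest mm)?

Let the short side be w mm. Then w · w√2 = 0.27 m² = 270,000 mm².
w² = 270,000/√2, so w ≈ 436.9 mm; long side = w√2 ≈ 617.9 mm.

437 × 618 mm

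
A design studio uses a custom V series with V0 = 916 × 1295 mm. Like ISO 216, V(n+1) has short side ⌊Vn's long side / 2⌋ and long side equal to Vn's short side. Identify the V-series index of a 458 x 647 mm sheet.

V0: 916 × 1295 mm
V1: 647 × 916 mm
V2: 458 × 647 mm
V3: 323 × 458 mm
→ matches V2.

V2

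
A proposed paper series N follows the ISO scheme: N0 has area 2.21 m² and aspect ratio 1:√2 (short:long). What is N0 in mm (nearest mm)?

1250 × 1768 mm

Let the short side be w mm. Then w · w√2 = 2.21 m² = 2,210,000 mm².
w² = 2,210,000/√2, so w ≈ 1250.1 mm; long side = w√2 ≈ 1767.9 mm.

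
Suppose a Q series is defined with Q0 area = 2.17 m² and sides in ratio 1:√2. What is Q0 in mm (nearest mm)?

Let the short side be w mm. Then w · w√2 = 2.17 m² = 2,170,000 mm².
w² = 2,170,000/√2, so w ≈ 1238.7 mm; long side = w√2 ≈ 1751.8 mm.

1239 × 1752 mm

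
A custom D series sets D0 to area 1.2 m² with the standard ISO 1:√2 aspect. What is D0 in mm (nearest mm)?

921 × 1303 mm

Let the short side be w mm. Then w · w√2 = 1.2 m² = 1,200,000 mm².
w² = 1,200,000/√2, so w ≈ 921.2 mm; long side = w√2 ≈ 1302.7 mm.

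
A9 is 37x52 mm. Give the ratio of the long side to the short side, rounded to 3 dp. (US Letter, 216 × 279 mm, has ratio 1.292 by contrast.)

1.405

52 / 37 = 1.405
ISO 216 targets √2 ≈ 1.414; the -0.009 deviation is from mm rounding.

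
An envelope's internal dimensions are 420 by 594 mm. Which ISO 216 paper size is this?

A2 (420 × 594 mm)

Aspect ratio 594/420 ≈ 1.414 — close to the ISO √2 ≈ 1.414.
In the A-series (A0 area = 1 m²): A2 = 420 × 594 mm.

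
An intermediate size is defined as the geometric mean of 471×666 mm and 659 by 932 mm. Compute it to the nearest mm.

557 × 788 mm

Short side: √(471 · 659) = √310389 ≈ 557.1 → 557 mm
Long side: √(666 · 932) = √620712 ≈ 787.9 → 788 mm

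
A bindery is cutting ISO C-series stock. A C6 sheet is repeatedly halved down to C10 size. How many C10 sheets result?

C6 = 114 × 162 mm; C10 = 28 × 40 mm.
Each halving step doubles the count; 4 steps from C6 to C10.
2^4 = 16.

16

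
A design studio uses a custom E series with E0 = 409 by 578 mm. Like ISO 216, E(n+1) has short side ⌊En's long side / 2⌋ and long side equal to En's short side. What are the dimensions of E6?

51 × 72 mm

E1 = 289 × 409 mm (from E0 by 1 halving).
E2: ⌊409/2⌋ × 289 = 204 × 289 mm
E3: ⌊289/2⌋ × 204 = 144 × 204 mm
E4: ⌊204/2⌋ × 144 = 102 × 144 mm
E5: ⌊144/2⌋ × 102 = 72 × 102 mm
E6: ⌊102/2⌋ × 72 = 51 × 72 mm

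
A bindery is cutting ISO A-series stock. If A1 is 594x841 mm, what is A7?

74 × 105 mm

A2: ⌊841/2⌋ × 594 = 420 × 594 mm
A3: ⌊594/2⌋ × 420 = 297 × 420 mm
A4: ⌊420/2⌋ × 297 = 210 × 297 mm
A5: ⌊297/2⌋ × 210 = 148 × 210 mm
A6: ⌊210/2⌋ × 148 = 105 × 148 mm
A7: ⌊148/2⌋ × 105 = 74 × 105 mm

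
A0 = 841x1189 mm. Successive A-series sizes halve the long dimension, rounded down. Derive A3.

297 × 420 mm

A1: ⌊1189/2⌋ × 841 = 594 × 841 mm
A2: ⌊841/2⌋ × 594 = 420 × 594 mm
A3: ⌊594/2⌋ × 420 = 297 × 420 mm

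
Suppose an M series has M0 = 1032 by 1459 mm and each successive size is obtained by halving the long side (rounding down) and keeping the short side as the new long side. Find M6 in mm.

129 × 182 mm

M1: ⌊1459/2⌋ × 1032 = 729 × 1032 mm
M2: ⌊1032/2⌋ × 729 = 516 × 729 mm
M3: ⌊729/2⌋ × 516 = 364 × 516 mm
M4: ⌊516/2⌋ × 364 = 258 × 364 mm
M5: ⌊364/2⌋ × 258 = 182 × 258 mm
M6: ⌊258/2⌋ × 182 = 129 × 182 mm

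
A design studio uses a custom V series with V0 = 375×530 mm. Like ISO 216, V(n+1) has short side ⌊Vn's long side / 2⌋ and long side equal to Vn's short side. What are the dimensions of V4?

93 × 132 mm

V1: ⌊530/2⌋ × 375 = 265 × 375 mm
V2: ⌊375/2⌋ × 265 = 187 × 265 mm
V3: ⌊265/2⌋ × 187 = 132 × 187 mm
V4: ⌊187/2⌋ × 132 = 93 × 132 mm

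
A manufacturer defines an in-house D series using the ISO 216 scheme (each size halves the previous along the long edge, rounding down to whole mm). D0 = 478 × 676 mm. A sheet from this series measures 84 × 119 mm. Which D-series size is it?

D5

D0: 478 × 676 mm
D1: 338 × 478 mm
D2: 239 × 338 mm
D3: 169 × 239 mm
D4: 119 × 169 mm
D5: 84 × 119 mm
D6: 59 × 84 mm
→ matches D5.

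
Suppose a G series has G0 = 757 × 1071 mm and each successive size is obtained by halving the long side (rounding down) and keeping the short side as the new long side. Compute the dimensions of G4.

189 × 267 mm

G1: ⌊1071/2⌋ × 757 = 535 × 757 mm
G2: ⌊757/2⌋ × 535 = 378 × 535 mm
G3: ⌊535/2⌋ × 378 = 267 × 378 mm
G4: ⌊378/2⌋ × 267 = 189 × 267 mm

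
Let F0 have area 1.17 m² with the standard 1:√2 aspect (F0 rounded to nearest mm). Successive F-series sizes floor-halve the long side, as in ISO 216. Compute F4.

227 × 321 mm

Let F0's short side be w mm. w · w√2 = 1.17 m² = 1,170,000 mm², so w ≈ 909.6 mm and w√2 ≈ 1286.3 mm → F0 = 910 × 1286 mm.
F1: ⌊1286/2⌋ × 910 = 643 × 910 mm
F2: ⌊910/2⌋ × 643 = 455 × 643 mm
F3: ⌊643/2⌋ × 455 = 321 × 455 mm
F4: ⌊455/2⌋ × 321 = 227 × 321 mm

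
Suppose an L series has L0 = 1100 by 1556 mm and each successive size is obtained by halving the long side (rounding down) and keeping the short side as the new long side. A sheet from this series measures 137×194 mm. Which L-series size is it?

L0: 1100 × 1556 mm
L1: 778 × 1100 mm
L2: 550 × 778 mm
L3: 389 × 550 mm
L4: 275 × 389 mm
L5: 194 × 275 mm
L6: 137 × 194 mm
L7: 97 × 137 mm
→ matches L6.

L6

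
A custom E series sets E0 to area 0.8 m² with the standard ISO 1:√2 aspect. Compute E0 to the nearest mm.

Let the short side be w mm. Then w · w√2 = 0.8 m² = 800,000 mm².
w² = 800,000/√2, so w ≈ 752.1 mm; long side = w√2 ≈ 1063.7 mm.

752 × 1064 mm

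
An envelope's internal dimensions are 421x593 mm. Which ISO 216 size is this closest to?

Aspect ratio 593/421 ≈ 1.409 — close to the ISO √2 ≈ 1.414.
In the A-series (A0 area = 1 m²): A2 = 420 × 594 mm.
Off by 2 mm total — nearest standard size.

A2 (420 × 594 mm)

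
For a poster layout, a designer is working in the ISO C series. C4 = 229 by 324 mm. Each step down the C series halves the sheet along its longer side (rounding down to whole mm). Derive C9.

40 × 57 mm

C5: ⌊324/2⌋ × 229 = 162 × 229 mm
C6: ⌊229/2⌋ × 162 = 114 × 162 mm
C7: ⌊162/2⌋ × 114 = 81 × 114 mm
C8: ⌊114/2⌋ × 81 = 57 × 81 mm
C9: ⌊81/2⌋ × 57 = 40 × 57 mm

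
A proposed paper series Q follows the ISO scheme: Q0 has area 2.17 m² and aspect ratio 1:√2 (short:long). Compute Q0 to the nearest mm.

1239 × 1752 mm

Let the short side be w mm. Then w · w√2 = 2.17 m² = 2,170,000 mm².
w² = 2,170,000/√2, so w ≈ 1238.7 mm; long side = w√2 ≈ 1751.8 mm.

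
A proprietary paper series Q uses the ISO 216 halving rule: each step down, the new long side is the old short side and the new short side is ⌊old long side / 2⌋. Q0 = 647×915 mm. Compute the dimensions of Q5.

Q1: ⌊915/2⌋ × 647 = 457 × 647 mm
Q2: ⌊647/2⌋ × 457 = 323 × 457 mm
Q3: ⌊457/2⌋ × 323 = 228 × 323 mm
Q4: ⌊323/2⌋ × 228 = 161 × 228 mm
Q5: ⌊228/2⌋ × 161 = 114 × 161 mm

114 × 161 mm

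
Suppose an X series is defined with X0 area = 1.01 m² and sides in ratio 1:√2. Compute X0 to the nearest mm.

845 × 1195 mm

Let the short side be w mm. Then w · w√2 = 1.01 m² = 1,010,000 mm².
w² = 1,010,000/√2, so w ≈ 845.1 mm; long side = w√2 ≈ 1195.1 mm.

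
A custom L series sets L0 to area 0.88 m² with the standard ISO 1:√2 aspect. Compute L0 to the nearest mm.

789 × 1116 mm

Let the short side be w mm. Then w · w√2 = 0.88 m² = 880,000 mm².
w² = 880,000/√2, so w ≈ 788.8 mm; long side = w√2 ≈ 1115.6 mm.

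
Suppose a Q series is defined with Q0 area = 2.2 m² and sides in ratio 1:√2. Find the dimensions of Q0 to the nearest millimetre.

1247 × 1764 mm

Let the short side be w mm. Then w · w√2 = 2.2 m² = 2,200,000 mm².
w² = 2,200,000/√2, so w ≈ 1247.3 mm; long side = w√2 ≈ 1763.9 mm.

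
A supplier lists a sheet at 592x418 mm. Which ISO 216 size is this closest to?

A2 (420 × 594 mm)

Aspect ratio 592/418 ≈ 1.416 — close to the ISO √2 ≈ 1.414.
In the A-series (A0 area = 1 m²): A2 = 420 × 594 mm.
Off by 4 mm total — nearest standard size.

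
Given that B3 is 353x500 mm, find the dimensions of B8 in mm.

62 × 88 mm

B4: ⌊500/2⌋ × 353 = 250 × 353 mm
B5: ⌊353/2⌋ × 250 = 176 × 250 mm
B6: ⌊250/2⌋ × 176 = 125 × 176 mm
B7: ⌊176/2⌋ × 125 = 88 × 125 mm
B8: ⌊125/2⌋ × 88 = 62 × 88 mm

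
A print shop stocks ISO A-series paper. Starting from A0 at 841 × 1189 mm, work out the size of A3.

297 × 420 mm

A1: ⌊1189/2⌋ × 841 = 594 × 841 mm
A2: ⌊841/2⌋ × 594 = 420 × 594 mm
A3: ⌊594/2⌋ × 420 = 297 × 420 mm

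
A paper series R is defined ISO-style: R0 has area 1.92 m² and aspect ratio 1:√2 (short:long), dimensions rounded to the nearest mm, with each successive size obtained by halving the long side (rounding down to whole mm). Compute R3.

Let R0's short side be w mm. w · w√2 = 1.92 m² = 1,920,000 mm², so w ≈ 1165.2 mm and w√2 ≈ 1647.8 mm → R0 = 1165 × 1648 mm.
R1: ⌊1648/2⌋ × 1165 = 824 × 1165 mm
R2: ⌊1165/2⌋ × 824 = 582 × 824 mm
R3: ⌊824/2⌋ × 582 = 412 × 582 mm

412 × 582 mm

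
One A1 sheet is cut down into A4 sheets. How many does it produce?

8

Each ISO step halves the sheet: 1 × A1 → 2 × A2 → 4 × A3 → 8 × A4
From A1 to A4 is 3 halving steps: 2^3 = 8.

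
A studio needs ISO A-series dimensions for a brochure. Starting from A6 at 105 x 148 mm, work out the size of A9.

37 × 52 mm

A7: ⌊148/2⌋ × 105 = 74 × 105 mm
A8: ⌊105/2⌋ × 74 = 52 × 74 mm
A9: ⌊74/2⌋ × 52 = 37 × 52 mm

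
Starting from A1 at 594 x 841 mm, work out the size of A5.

A2: ⌊841/2⌋ × 594 = 420 × 594 mm
A3: ⌊594/2⌋ × 420 = 297 × 420 mm
A4: ⌊420/2⌋ × 297 = 210 × 297 mm
A5: ⌊297/2⌋ × 210 = 148 × 210 mm

148 × 210 mm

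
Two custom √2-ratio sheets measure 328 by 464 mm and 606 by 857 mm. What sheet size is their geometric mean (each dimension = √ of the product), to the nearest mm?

Short side: √(328 · 606) = √198768 ≈ 445.8 → 446 mm
Long side: √(464 · 857) = √397648 ≈ 630.6 → 631 mm

446 × 631 mm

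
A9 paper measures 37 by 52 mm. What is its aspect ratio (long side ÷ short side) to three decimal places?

52 / 37 = 1.405
ISO 216 targets √2 ≈ 1.414; the -0.009 deviation is from mm rounding.

1.405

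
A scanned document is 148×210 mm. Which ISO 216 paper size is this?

A5 (148 × 210 mm)

Aspect ratio 210/148 ≈ 1.419 — close to the ISO √2 ≈ 1.414.
In the A-series (A0 area = 1 m²): A5 = 148 × 210 mm.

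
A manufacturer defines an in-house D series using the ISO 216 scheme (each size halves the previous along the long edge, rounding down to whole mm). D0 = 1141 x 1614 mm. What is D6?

D1 = 807 × 1141 mm (from D0 by 1 halving).
D2: ⌊1141/2⌋ × 807 = 570 × 807 mm
D3: ⌊807/2⌋ × 570 = 403 × 570 mm
D4: ⌊570/2⌋ × 403 = 285 × 403 mm
D5: ⌊403/2⌋ × 285 = 201 × 285 mm
D6: ⌊285/2⌋ × 201 = 142 × 201 mm

142 × 201 mm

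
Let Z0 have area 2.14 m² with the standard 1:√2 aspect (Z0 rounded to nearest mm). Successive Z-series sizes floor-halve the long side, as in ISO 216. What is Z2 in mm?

615 × 870 mm

Let Z0's short side be w mm. w · w√2 = 2.14 m² = 2,140,000 mm², so w ≈ 1230.1 mm and w√2 ≈ 1739.7 mm → Z0 = 1230 × 1740 mm.
Z1: ⌊1740/2⌋ × 1230 = 870 × 1230 mm
Z2: ⌊1230/2⌋ × 870 = 615 × 870 mm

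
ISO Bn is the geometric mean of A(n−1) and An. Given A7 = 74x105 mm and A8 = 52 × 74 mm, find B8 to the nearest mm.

Short side: √(74 · 52) = √3848 ≈ 62.0 → 62 mm
Long side: √(105 · 74) = √7770 ≈ 88.1 → 88 mm

62 × 88 mm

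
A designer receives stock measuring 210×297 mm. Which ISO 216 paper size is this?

A4 (210 × 297 mm)

Aspect ratio 297/210 ≈ 1.414 — close to the ISO √2 ≈ 1.414.
In the A-series (A0 area = 1 m²): A4 = 210 × 297 mm.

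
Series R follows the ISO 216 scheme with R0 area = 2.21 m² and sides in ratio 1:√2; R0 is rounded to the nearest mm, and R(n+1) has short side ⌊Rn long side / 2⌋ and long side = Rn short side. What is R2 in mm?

625 × 884 mm

Let R0's short side be w mm. w · w√2 = 2.21 m² = 2,210,000 mm², so w ≈ 1250.1 mm and w√2 ≈ 1767.9 mm → R0 = 1250 × 1768 mm.
R1: ⌊1768/2⌋ × 1250 = 884 × 1250 mm
R2: ⌊1250/2⌋ × 884 = 625 × 884 mm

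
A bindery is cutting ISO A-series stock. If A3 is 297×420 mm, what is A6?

105 × 148 mm

A4: ⌊420/2⌋ × 297 = 210 × 297 mm
A5: ⌊297/2⌋ × 210 = 148 × 210 mm
A6: ⌊210/2⌋ × 148 = 105 × 148 mm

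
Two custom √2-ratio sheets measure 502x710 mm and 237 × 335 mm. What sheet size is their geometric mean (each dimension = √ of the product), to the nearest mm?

Short side: √(502 · 237) = √118974 ≈ 344.9 → 345 mm
Long side: √(710 · 335) = √237850 ≈ 487.7 → 488 mm

345 × 488 mm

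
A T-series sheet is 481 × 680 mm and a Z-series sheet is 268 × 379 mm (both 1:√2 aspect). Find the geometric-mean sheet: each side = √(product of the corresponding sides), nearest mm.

359 × 508 mm

Short side: √(481 · 268) = √128908 ≈ 359.0 → 359 mm
Long side: √(680 · 379) = √257720 ≈ 507.7 → 508 mm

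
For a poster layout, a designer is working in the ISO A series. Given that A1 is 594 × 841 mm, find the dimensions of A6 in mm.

105 × 148 mm

A2: ⌊841/2⌋ × 594 = 420 × 594 mm
A3: ⌊594/2⌋ × 420 = 297 × 420 mm
A4: ⌊420/2⌋ × 297 = 210 × 297 mm
A5: ⌊297/2⌋ × 210 = 148 × 210 mm
A6: ⌊210/2⌋ × 148 = 105 × 148 mm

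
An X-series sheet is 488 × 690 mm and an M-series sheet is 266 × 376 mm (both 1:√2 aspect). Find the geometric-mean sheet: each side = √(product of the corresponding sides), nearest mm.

360 × 509 mm

Short side: √(488 · 266) = √129808 ≈ 360.3 → 360 mm
Long side: √(690 · 376) = √259440 ≈ 509.4 → 509 mm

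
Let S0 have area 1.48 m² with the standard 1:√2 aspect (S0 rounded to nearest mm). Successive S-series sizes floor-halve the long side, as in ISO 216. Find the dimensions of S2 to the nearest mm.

511 × 723 mm

Let S0's short side be w mm. w · w√2 = 1.48 m² = 1,480,000 mm², so w ≈ 1023.0 mm and w√2 ≈ 1446.7 mm → S0 = 1023 × 1447 mm.
S1: ⌊1447/2⌋ × 1023 = 723 × 1023 mm
S2: ⌊1023/2⌋ × 723 = 511 × 723 mm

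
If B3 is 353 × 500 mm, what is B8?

B4: ⌊500/2⌋ × 353 = 250 × 353 mm
B5: ⌊353/2⌋ × 250 = 176 × 250 mm
B6: ⌊250/2⌋ × 176 = 125 × 176 mm
B7: ⌊176/2⌋ × 125 = 88 × 125 mm
B8: ⌊125/2⌋ × 88 = 62 × 88 mm

62 × 88 mm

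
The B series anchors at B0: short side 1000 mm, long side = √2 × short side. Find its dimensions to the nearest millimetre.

Short side = 1000 mm; long side = 1000√2 ≈ 1414.2 mm.

1000 × 1414 mm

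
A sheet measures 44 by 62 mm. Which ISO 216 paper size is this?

Aspect ratio 62/44 ≈ 1.409 — close to the ISO √2 ≈ 1.414.
In the B-series (B0 = 1000 × 1414 mm): B9 = 44 × 62 mm.

B9 (44 × 62 mm)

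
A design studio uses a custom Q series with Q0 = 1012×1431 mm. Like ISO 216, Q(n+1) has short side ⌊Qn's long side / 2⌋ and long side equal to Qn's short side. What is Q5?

Q1 = 715 × 1012 mm (from Q0 by 1 halving).
Q2: ⌊1012/2⌋ × 715 = 506 × 715 mm
Q3: ⌊715/2⌋ × 506 = 357 × 506 mm
Q4: ⌊506/2⌋ × 357 = 253 × 357 mm
Q5: ⌊357/2⌋ × 253 = 178 × 253 mm

178 × 253 mm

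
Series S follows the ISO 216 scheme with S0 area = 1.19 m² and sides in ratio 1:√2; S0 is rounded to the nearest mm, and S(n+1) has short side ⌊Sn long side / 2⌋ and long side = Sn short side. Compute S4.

229 × 324 mm

Let S0's short side be w mm. w · w√2 = 1.19 m² = 1,190,000 mm², so w ≈ 917.3 mm and w√2 ≈ 1297.3 mm → S0 = 917 × 1297 mm.
S1: ⌊1297/2⌋ × 917 = 648 × 917 mm
S2: ⌊917/2⌋ × 648 = 458 × 648 mm
S3: ⌊648/2⌋ × 458 = 324 × 458 mm
S4: ⌊458/2⌋ × 324 = 229 × 324 mm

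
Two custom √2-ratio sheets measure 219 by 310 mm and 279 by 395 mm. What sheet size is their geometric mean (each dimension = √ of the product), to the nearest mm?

247 × 350 mm

Short side: √(219 · 279) = √61101 ≈ 247.2 → 247 mm
Long side: √(310 · 395) = √122450 ≈ 349.9 → 350 mm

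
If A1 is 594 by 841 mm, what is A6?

105 × 148 mm

A2: ⌊841/2⌋ × 594 = 420 × 594 mm
A3: ⌊594/2⌋ × 420 = 297 × 420 mm
A4: ⌊420/2⌋ × 297 = 210 × 297 mm
A5: ⌊297/2⌋ × 210 = 148 × 210 mm
A6: ⌊210/2⌋ × 148 = 105 × 148 mm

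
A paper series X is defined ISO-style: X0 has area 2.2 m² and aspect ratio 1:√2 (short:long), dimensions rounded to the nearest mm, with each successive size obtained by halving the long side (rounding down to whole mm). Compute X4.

311 × 441 mm

Let X0's short side be w mm. w · w√2 = 2.2 m² = 2,200,000 mm², so w ≈ 1247.3 mm and w√2 ≈ 1763.9 mm → X0 = 1247 × 1764 mm.
X1: ⌊1764/2⌋ × 1247 = 882 × 1247 mm
X2: ⌊1247/2⌋ × 882 = 623 × 882 mm
X3: ⌊882/2⌋ × 623 = 441 × 623 mm
X4: ⌊623/2⌋ × 441 = 311 × 441 mm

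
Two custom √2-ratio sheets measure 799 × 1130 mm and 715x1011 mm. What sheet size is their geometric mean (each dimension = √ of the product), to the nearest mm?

Short side: √(799 · 715) = √571285 ≈ 755.8 → 756 mm
Long side: √(1130 · 1011) = √1142430 ≈ 1068.8 → 1069 mm

756 × 1069 mm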